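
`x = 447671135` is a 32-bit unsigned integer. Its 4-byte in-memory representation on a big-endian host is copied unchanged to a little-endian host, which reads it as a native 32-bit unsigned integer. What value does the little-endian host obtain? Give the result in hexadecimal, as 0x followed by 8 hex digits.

447671135 in 32-bit hexadecimal is 0x1AAEEB5F.
Stored big-endian, the bytes at ascending addresses are 1A AE EB 5F.
Read back as little-endian, the first byte is least significant, giving 0x5FEBAE1A.

0x5FEBAE1A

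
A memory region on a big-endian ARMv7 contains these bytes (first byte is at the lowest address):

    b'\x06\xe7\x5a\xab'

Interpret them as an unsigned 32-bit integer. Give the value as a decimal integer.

Big-endian stores the most-significant byte at the lowest address.
The bytes are already most-significant first: 0x06E75AAB.
0x06E75AAB = 115825323.

115825323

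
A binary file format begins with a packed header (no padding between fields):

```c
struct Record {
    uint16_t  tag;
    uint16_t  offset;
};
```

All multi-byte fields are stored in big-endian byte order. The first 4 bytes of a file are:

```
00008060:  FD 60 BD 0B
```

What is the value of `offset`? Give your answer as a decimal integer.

`offset` follows `tag` (2 bytes), so it starts at byte offset 2 and occupies 2 bytes.
Bytes at offsets 2..3: BD 0B.
In big-endian order the high byte comes first in memory.
The bytes are already most-significant first: 0xBD0B.
0xBD0B = 48395.

48395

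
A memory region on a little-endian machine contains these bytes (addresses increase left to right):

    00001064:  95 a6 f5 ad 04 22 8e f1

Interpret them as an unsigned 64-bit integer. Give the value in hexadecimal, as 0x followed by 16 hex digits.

Little-endian: lowest address holds the least-significant byte.
Reassemble most-significant byte first: F1 8E 22 04 AD F5 A6 95 → 0xF18E2204ADF5A695.

0xF18E2204ADF5A695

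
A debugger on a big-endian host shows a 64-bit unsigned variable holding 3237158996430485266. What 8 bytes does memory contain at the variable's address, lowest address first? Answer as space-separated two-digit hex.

3237158996430485266 in hexadecimal, padded to 64 bits, is 0x2CECB2F4BFB2F712.
Split into bytes (most-significant first): 2C EC B2 F4 BF B2 F7 12.
Big-endian stores the most-significant byte at the lowest address.
So the memory order matches the most-significant-first order: 2C EC B2 F4 BF B2 F7 12.

2C EC B2 F4 BF B2 F7 12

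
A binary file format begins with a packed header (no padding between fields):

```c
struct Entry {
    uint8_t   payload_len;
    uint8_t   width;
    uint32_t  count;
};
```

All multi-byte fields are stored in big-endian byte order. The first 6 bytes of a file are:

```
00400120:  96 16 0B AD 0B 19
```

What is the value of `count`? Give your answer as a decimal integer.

195889945

`count` follows `payload_len` (1 B), `width` (1 B), so it starts at offset 1 + 1 = 2 and occupies 4 bytes.
Bytes at offsets 2..5: 0B AD 0B 19.
Big-endian: lowest address holds the most-significant byte.
The bytes are already most-significant first: 0x0BAD0B19.
0x0BAD0B19 = 195889945.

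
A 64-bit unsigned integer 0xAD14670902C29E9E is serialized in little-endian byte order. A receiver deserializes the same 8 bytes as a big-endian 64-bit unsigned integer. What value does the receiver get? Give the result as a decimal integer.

11429786218316371117

Stored little-endian, the bytes at ascending addresses are 9E 9E C2 02 09 67 14 AD.
Read back as big-endian, the last byte is least significant, giving 0x9E9EC202096714AD.
0x9E9EC202096714AD = 11429786218316371117.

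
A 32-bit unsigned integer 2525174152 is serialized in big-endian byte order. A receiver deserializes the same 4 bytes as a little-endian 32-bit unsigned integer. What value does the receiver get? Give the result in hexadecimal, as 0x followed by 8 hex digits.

2525174152 in 32-bit hexadecimal is 0x96831988.
Stored big-endian, the bytes at ascending addresses are 96 83 19 88.
Read back as little-endian, the first byte is least significant, giving 0x88198396.

0x88198396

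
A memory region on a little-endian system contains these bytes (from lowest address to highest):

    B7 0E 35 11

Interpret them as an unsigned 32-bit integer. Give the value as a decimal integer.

288689847

Little-endian stores the least-significant byte at the lowest address.
Reassemble most-significant byte first: 11 35 0E B7 → 0x11350EB7.
0x11350EB7 = 288689847.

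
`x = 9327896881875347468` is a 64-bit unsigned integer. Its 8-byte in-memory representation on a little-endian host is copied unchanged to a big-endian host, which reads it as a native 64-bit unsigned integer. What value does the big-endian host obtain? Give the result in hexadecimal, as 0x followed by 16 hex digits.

9327896881875347468 in 64-bit hexadecimal is 0x817358CAF1A7680C.
Stored little-endian, the bytes at ascending addresses are 0C 68 A7 F1 CA 58 73 81.
Read back as big-endian, the last byte is least significant, giving 0x0C68A7F1CA587381.

0x0C68A7F1CA587381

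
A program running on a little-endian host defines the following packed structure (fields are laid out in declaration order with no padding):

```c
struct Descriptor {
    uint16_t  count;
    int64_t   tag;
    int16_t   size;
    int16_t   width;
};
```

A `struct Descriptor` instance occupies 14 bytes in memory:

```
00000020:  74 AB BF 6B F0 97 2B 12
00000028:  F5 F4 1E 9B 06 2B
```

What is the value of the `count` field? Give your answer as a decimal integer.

`count` is the first field, at byte offset 0, occupying 2 bytes.
Bytes at offsets 0..1: 74 AB.
Little-endian stores the least-significant byte at the lowest address.
Reassemble most-significant byte first: AB 74 → 0xAB74.
0xAB74 = 43892.

43892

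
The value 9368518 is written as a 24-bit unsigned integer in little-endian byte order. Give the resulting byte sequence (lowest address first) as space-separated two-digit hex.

C6 F3 8E

9368518 in hexadecimal, padded to 24 bits, is 0x8EF3C6.
Split into bytes (most-significant first): 8E F3 C6.
In little-endian order the low byte comes first in memory.
So at ascending addresses the bytes are C6 F3 8E.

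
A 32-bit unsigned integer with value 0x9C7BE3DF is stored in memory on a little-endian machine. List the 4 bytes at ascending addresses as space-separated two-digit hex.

Split into bytes (most-significant first): 9C 7B E3 DF.
Little-endian: lowest address holds the least-significant byte.
So at ascending addresses the bytes are DF E3 7B 9C.

DF E3 7B 9C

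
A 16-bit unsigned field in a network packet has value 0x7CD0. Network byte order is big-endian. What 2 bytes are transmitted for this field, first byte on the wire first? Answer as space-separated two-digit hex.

7C D0

Split into bytes (most-significant first): 7C D0.
Big-endian: lowest address holds the most-significant byte.
So the memory order matches the most-significant-first order: 7C D0.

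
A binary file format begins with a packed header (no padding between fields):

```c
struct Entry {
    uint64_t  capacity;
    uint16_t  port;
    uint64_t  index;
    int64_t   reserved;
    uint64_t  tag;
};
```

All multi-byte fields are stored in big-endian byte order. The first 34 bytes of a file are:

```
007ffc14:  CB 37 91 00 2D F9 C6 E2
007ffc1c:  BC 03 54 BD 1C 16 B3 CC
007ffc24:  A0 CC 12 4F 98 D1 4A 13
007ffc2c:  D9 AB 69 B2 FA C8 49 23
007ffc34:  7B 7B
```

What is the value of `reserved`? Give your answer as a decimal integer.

1319441240501246379

`reserved` follows `capacity` (8 B), `port` (2 B), `index` (8 B), so it starts at offset 8 + 2 + 8 = 18 and occupies 8 bytes.
Bytes at offsets 18..25: 12 4F 98 D1 4A 13 D9 AB.
Big-endian stores the most-significant byte at the lowest address.
The bytes are already most-significant first: 0x124F98D14A13D9AB.
0x124F98D14A13D9AB = 1319441240501246379.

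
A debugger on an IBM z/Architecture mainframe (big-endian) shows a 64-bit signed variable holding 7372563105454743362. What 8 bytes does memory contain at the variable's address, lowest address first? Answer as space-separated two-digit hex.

66 50 9B 15 38 C7 DF 42

7372563105454743362 in hexadecimal, padded to 64 bits, is 0x66509B1538C7DF42.
Split into bytes (most-significant first): 66 50 9B 15 38 C7 DF 42.
In big-endian order the high byte comes first in memory.
So the memory order matches the most-significant-first order: 66 50 9B 15 38 C7 DF 42.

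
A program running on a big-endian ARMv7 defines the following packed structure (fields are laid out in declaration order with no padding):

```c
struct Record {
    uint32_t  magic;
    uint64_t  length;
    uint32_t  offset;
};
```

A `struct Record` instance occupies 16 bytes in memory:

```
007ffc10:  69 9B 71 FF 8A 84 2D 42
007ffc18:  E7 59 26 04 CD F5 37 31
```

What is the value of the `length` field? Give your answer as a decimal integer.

9981152439532332548

`length` follows `magic` (4 bytes), so it starts at byte offset 4 and occupies 8 bytes.
Bytes at offsets 4..11: 8A 84 2D 42 E7 59 26 04.
Big-endian: lowest address holds the most-significant byte.
The bytes are already most-significant first: 0x8A842D42E7592604.
0x8A842D42E7592604 = 9981152439532332548.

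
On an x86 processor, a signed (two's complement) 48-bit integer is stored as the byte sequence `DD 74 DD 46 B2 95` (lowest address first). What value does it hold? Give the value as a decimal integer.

-116882051074851

Little-endian: lowest address holds the least-significant byte.
Reassemble most-significant byte first: 95 B2 46 DD 74 DD → 0x95B246DD74DD.
Top bit is set, so as a signed 48-bit value this is 0x95B246DD74DD − 2^48 = -116882051074851.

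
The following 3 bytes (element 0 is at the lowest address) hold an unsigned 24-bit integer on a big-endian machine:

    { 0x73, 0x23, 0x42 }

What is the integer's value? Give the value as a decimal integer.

In big-endian order the high byte comes first in memory.
The bytes are already most-significant first: 0x732342.
0x732342 = 7545666.

7545666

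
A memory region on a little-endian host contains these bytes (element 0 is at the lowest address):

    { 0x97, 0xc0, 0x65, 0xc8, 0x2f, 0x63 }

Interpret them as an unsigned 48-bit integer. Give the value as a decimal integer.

In little-endian order the low byte comes first in memory.
Reassemble most-significant byte first: 63 2F C8 65 C0 97 → 0x632FC865C097.
0x632FC865C097 = 109056876724375.

109056876724375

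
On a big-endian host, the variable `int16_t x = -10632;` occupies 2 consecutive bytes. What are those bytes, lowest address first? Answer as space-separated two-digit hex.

Two's complement of -10632 in 16 bits: 10632 = 0x2988; invert → 0xD677; add 1 → 0xD678.
Split into bytes (most-significant first): D6 78.
Big-endian: lowest address holds the most-significant byte.
So the memory order matches the most-significant-first order: D6 78.

D6 78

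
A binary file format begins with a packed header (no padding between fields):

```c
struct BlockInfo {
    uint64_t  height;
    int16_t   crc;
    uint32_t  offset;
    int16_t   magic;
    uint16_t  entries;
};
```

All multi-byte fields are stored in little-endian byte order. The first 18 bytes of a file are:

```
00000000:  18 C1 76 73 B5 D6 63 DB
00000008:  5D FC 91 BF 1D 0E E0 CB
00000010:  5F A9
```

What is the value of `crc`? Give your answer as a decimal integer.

-931

`crc` follows `height` (8 bytes), so it starts at byte offset 8 and occupies 2 bytes.
Bytes at offsets 8..9: 5D FC.
In little-endian order the low byte comes first in memory.
Reassemble most-significant byte first: FC 5D → 0xFC5D.
Top bit is set, so as a signed 16-bit value this is 0xFC5D − 2^16 = -931.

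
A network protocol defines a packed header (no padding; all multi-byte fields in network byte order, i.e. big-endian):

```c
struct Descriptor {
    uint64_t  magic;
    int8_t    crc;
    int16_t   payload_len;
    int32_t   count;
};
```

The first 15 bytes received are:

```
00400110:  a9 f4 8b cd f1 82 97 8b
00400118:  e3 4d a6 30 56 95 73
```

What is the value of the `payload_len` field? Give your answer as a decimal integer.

`payload_len` follows `magic` (8 B), `crc` (1 B), so it starts at offset 8 + 1 = 9 and occupies 2 bytes.
Bytes at offsets 9..10: 4D A6.
In big-endian order the high byte comes first in memory.
The bytes are already most-significant first: 0x4DA6.
0x4DA6 = 19878.

19878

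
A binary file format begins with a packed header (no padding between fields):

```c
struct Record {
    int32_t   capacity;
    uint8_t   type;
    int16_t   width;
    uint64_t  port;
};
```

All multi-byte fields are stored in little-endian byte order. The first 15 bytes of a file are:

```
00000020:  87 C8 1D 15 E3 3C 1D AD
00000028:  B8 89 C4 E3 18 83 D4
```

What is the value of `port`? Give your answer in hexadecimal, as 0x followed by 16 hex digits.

`port` follows `capacity` (4 B), `type` (1 B), `width` (2 B), so it starts at offset 4 + 1 + 2 = 7 and occupies 8 bytes.
Bytes at offsets 7..14: AD B8 89 C4 E3 18 83 D4.
Little-endian: lowest address holds the least-significant byte.
Reassemble most-significant byte first: D4 83 18 E3 C4 89 B8 AD → 0xD48318E3C489B8AD.

0xD48318E3C489B8AD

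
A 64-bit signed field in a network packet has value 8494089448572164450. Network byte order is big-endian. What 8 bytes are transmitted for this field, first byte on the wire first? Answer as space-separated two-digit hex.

8494089448572164450 in hexadecimal, padded to 64 bits, is 0x75E1115990899962.
Split into bytes (most-significant first): 75 E1 11 59 90 89 99 62.
Big-endian stores the most-significant byte at the lowest address.
So the memory order matches the most-significant-first order: 75 E1 11 59 90 89 99 62.

75 E1 11 59 90 89 99 62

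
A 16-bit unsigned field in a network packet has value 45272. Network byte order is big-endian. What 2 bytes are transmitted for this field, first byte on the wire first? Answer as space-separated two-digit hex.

B0 D8

45272 in hexadecimal, padded to 16 bits, is 0xB0D8.
Split into bytes (most-significant first): B0 D8.
Big-endian: lowest address holds the most-significant byte.
So the memory order matches the most-significant-first order: B0 D8.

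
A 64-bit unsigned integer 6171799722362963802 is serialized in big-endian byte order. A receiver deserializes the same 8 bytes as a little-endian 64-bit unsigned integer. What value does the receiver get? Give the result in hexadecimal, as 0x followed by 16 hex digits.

6171799722362963802 in 64-bit hexadecimal is 0x55A6A325DC4C875A.
Stored big-endian, the bytes at ascending addresses are 55 A6 A3 25 DC 4C 87 5A.
Read back as little-endian, the first byte is least significant, giving 0x5A874CDC25A3A655.

0x5A874CDC25A3A655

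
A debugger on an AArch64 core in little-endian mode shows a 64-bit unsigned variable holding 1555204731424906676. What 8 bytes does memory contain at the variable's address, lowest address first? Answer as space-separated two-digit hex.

B4 9D 96 A1 76 32 95 15

1555204731424906676 in hexadecimal, padded to 64 bits, is 0x15953276A1969DB4.
Split into bytes (most-significant first): 15 95 32 76 A1 96 9D B4.
Little-endian: lowest address holds the least-significant byte.
So at ascending addresses the bytes are B4 9D 96 A1 76 32 95 15.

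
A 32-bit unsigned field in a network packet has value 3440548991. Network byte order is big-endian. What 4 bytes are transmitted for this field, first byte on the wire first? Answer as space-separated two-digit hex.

CD 12 9C 7F

3440548991 in hexadecimal, padded to 32 bits, is 0xCD129C7F.
Split into bytes (most-significant first): CD 12 9C 7F.
In big-endian order the high byte comes first in memory.
So the memory order matches the most-significant-first order: CD 12 9C 7F.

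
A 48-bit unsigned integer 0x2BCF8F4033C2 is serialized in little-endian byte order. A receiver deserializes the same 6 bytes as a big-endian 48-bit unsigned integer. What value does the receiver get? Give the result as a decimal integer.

213525382287147

Stored little-endian, the bytes at ascending addresses are C2 33 40 8F CF 2B.
Read back as big-endian, the last byte is least significant, giving 0xC233408FCF2B.
0xC233408FCF2B = 213525382287147.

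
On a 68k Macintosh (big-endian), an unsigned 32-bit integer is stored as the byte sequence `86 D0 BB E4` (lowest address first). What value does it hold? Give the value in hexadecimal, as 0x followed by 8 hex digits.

0x86D0BBE4

Big-endian stores the most-significant byte at the lowest address.
The bytes are already most-significant first: 0x86D0BBE4.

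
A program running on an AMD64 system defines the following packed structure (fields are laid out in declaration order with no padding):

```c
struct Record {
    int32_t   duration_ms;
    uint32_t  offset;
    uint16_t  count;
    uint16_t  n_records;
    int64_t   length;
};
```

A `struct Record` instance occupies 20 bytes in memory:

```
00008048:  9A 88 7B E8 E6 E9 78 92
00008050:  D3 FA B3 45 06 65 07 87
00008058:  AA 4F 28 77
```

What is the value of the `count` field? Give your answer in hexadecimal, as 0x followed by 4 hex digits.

`count` follows `duration_ms` (4 B), `offset` (4 B), so it starts at offset 4 + 4 = 8 and occupies 2 bytes.
Bytes at offsets 8..9: D3 FA.
In little-endian order the low byte comes first in memory.
Reassemble most-significant byte first: FA D3 → 0xFAD3.

0xFAD3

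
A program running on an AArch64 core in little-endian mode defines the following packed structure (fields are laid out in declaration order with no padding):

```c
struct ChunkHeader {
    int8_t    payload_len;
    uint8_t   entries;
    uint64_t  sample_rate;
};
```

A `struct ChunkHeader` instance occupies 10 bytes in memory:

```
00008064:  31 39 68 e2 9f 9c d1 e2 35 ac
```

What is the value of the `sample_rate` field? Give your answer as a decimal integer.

`sample_rate` follows `payload_len` (1 B), `entries` (1 B), so it starts at offset 1 + 1 = 2 and occupies 8 bytes.
Bytes at offsets 2..9: 68 E2 9F 9C D1 E2 35 AC.
In little-endian order the low byte comes first in memory.
Reassemble most-significant byte first: AC 35 E2 D1 9C 9F E2 68 → 0xAC35E2D19C9FE268.
0xAC35E2D19C9FE268 = 12409073738193035880.

12409073738193035880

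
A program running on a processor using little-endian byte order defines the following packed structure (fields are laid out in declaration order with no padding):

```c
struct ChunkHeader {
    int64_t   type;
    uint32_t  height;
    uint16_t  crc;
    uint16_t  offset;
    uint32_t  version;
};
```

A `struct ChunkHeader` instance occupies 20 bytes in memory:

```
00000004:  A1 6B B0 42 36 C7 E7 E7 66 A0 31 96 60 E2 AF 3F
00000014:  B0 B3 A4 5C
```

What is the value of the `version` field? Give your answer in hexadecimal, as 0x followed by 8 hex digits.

`version` follows `type` (8 B), `height` (4 B), `crc` (2 B), `offset` (2 B), so it starts at offset 8 + 4 + 2 + 2 = 16 and occupies 4 bytes.
Bytes at offsets 16..19: B0 B3 A4 5C.
Little-endian: lowest address holds the least-significant byte.
Reassemble most-significant byte first: 5C A4 B3 B0 → 0x5CA4B3B0.

0x5CA4B3B0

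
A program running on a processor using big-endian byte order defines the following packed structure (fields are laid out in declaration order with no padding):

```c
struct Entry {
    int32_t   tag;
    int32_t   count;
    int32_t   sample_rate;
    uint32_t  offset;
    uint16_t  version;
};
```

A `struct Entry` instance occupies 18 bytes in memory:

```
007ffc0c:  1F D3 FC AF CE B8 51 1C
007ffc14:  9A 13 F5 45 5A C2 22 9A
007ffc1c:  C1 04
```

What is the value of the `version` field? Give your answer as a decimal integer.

49412

`version` follows `tag` (4 B), `count` (4 B), `sample_rate` (4 B), `offset` (4 B), so it starts at offset 4 + 4 + 4 + 4 = 16 and occupies 2 bytes.
Bytes at offsets 16..17: C1 04.
Big-endian: lowest address holds the most-significant byte.
The bytes are already most-significant first: 0xC104.
0xC104 = 49412.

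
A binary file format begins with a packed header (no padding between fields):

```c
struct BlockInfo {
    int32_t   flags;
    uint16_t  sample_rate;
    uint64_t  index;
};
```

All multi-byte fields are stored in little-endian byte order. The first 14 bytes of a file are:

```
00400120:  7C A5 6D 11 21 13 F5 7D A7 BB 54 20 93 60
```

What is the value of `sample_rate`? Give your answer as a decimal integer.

4897

`sample_rate` follows `flags` (4 bytes), so it starts at byte offset 4 and occupies 2 bytes.
Bytes at offsets 4..5: 21 13.
In little-endian order the low byte comes first in memory.
Reassemble most-significant byte first: 13 21 → 0x1321.
0x1321 = 4897.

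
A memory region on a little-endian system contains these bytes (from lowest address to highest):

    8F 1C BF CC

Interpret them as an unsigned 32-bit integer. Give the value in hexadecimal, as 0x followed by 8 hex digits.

Little-endian stores the least-significant byte at the lowest address.
Reassemble most-significant byte first: CC BF 1C 8F → 0xCCBF1C8F.

0xCCBF1C8F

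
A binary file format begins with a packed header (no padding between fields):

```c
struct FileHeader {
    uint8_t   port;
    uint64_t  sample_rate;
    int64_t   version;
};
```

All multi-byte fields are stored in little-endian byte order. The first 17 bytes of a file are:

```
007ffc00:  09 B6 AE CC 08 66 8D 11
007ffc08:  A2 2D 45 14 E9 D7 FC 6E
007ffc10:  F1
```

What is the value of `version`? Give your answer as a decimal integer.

-1049623658872158931

`version` follows `port` (1 B), `sample_rate` (8 B), so it starts at offset 1 + 8 = 9 and occupies 8 bytes.
Bytes at offsets 9..16: 2D 45 14 E9 D7 FC 6E F1.
Little-endian stores the least-significant byte at the lowest address.
Reassemble most-significant byte first: F1 6E FC D7 E9 14 45 2D → 0xF16EFCD7E914452D.
Top bit is set, so as a signed 64-bit value this is 0xF16EFCD7E914452D − 2^64 = -1049623658872158931.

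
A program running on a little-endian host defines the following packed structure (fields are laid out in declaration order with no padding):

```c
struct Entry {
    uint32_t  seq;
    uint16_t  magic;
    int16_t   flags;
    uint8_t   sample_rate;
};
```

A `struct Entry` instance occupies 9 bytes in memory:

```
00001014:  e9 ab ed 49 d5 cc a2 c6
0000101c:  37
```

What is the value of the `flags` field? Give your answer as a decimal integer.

`flags` follows `seq` (4 B), `magic` (2 B), so it starts at offset 4 + 2 = 6 and occupies 2 bytes.
Bytes at offsets 6..7: A2 C6.
In little-endian order the low byte comes first in memory.
Reassemble most-significant byte first: C6 A2 → 0xC6A2.
Top bit is set, so as a signed 16-bit value this is 0xC6A2 − 2^16 = -14686.

-14686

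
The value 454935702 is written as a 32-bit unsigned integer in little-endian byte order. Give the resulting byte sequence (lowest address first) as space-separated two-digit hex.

454935702 in hexadecimal, padded to 32 bits, is 0x1B1DC496.
Split into bytes (most-significant first): 1B 1D C4 96.
Little-endian stores the least-significant byte at the lowest address.
So at ascending addresses the bytes are 96 C4 1D 1B.

96 C4 1D 1B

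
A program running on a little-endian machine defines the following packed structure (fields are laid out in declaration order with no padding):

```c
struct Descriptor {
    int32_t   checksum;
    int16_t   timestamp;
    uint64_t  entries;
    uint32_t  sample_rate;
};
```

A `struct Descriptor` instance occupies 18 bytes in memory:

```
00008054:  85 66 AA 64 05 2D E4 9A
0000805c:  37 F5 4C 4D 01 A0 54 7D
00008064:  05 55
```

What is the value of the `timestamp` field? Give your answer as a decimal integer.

11525

`timestamp` follows `checksum` (4 bytes), so it starts at byte offset 4 and occupies 2 bytes.
Bytes at offsets 4..5: 05 2D.
Little-endian: lowest address holds the least-significant byte.
Reassemble most-significant byte first: 2D 05 → 0x2D05.
0x2D05 = 11525.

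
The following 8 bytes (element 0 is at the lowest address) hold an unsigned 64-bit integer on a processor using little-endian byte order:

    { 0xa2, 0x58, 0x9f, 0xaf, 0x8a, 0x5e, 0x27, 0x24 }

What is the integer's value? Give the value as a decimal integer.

2605154859202074786

Little-endian: lowest address holds the least-significant byte.
Reassemble most-significant byte first: 24 27 5E 8A AF 9F 58 A2 → 0x24275E8AAF9F58A2.
0x24275E8AAF9F58A2 = 2605154859202074786.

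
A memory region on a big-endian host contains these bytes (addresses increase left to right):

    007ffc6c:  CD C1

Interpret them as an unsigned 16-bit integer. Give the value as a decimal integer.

52673

In big-endian order the high byte comes first in memory.
The bytes are already most-significant first: 0xCDC1.
0xCDC1 = 52673.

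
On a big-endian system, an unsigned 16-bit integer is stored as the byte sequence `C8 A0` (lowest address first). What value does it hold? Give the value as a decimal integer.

In big-endian order the high byte comes first in memory.
The bytes are already most-significant first: 0xC8A0.
0xC8A0 = 51360.

51360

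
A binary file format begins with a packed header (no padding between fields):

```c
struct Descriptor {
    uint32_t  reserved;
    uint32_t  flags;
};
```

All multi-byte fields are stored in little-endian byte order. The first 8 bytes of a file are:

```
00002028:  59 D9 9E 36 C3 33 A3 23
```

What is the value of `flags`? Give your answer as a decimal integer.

597898179

`flags` follows `reserved` (4 bytes), so it starts at byte offset 4 and occupies 4 bytes.
Bytes at offsets 4..7: C3 33 A3 23.
Little-endian stores the least-significant byte at the lowest address.
Reassemble most-significant byte first: 23 A3 33 C3 → 0x23A333C3.
0x23A333C3 = 597898179.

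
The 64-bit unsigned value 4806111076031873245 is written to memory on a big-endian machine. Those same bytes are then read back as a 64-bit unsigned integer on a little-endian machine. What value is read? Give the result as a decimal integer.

4806111076031873245 in 64-bit hexadecimal is 0x42B2BC8F4DF340DD.
Stored big-endian, the bytes at ascending addresses are 42 B2 BC 8F 4D F3 40 DD.
Read back as little-endian, the first byte is least significant, giving 0xDD40F34D8FBCB242.
0xDD40F34D8FBCB242 = 15943010195341095490.

15943010195341095490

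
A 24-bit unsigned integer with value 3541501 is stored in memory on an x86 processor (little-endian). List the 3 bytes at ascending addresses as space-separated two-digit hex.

FD 09 36

3541501 in hexadecimal, padded to 24 bits, is 0x3609FD.
Split into bytes (most-significant first): 36 09 FD.
Little-endian: lowest address holds the least-significant byte.
So at ascending addresses the bytes are FD 09 36.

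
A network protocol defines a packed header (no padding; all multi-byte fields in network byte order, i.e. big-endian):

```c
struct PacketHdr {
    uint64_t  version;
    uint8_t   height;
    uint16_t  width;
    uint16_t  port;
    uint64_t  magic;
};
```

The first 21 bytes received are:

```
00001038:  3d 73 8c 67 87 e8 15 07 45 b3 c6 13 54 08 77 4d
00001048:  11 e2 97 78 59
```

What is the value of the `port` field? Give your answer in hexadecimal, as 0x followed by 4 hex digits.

`port` follows `version` (8 B), `height` (1 B), `width` (2 B), so it starts at offset 8 + 1 + 2 = 11 and occupies 2 bytes.
Bytes at offsets 11..12: 13 54.
Big-endian stores the most-significant byte at the lowest address.
The bytes are already most-significant first: 0x1354.

0x1354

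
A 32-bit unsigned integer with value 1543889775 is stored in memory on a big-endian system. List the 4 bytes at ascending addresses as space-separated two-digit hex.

5C 05 E3 6F

1543889775 in hexadecimal, padded to 32 bits, is 0x5C05E36F.
Split into bytes (most-significant first): 5C 05 E3 6F.
Big-endian stores the most-significant byte at the lowest address.
So the memory order matches the most-significant-first order: 5C 05 E3 6F.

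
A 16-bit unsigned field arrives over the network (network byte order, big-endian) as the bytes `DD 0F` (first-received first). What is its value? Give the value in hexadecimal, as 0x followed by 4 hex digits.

Big-endian stores the most-significant byte at the lowest address.
The bytes are already most-significant first: 0xDD0F.

0xDD0F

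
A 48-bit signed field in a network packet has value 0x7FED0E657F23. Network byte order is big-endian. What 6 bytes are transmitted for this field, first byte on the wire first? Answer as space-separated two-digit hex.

Split into bytes (most-significant first): 7F ED 0E 65 7F 23.
In big-endian order the high byte comes first in memory.
So the memory order matches the most-significant-first order: 7F ED 0E 65 7F 23.

7F ED 0E 65 7F 23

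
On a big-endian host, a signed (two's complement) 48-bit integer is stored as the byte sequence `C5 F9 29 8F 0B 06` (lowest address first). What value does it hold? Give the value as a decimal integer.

-63801041941754

Big-endian: lowest address holds the most-significant byte.
The bytes are already most-significant first: 0xC5F9298F0B06.
Top bit is set, so as a signed 48-bit value this is 0xC5F9298F0B06 − 2^48 = -63801041941754.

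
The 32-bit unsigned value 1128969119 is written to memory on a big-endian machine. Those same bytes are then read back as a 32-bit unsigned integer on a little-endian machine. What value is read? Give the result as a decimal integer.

2679327299

1128969119 in 32-bit hexadecimal is 0x434AB39F.
Stored big-endian, the bytes at ascending addresses are 43 4A B3 9F.
Read back as little-endian, the first byte is least significant, giving 0x9FB34A43.
0x9FB34A43 = 2679327299.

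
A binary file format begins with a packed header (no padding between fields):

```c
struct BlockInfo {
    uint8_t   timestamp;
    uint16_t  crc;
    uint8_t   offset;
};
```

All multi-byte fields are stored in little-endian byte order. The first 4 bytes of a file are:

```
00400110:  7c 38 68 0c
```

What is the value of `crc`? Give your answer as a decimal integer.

`crc` follows `timestamp` (1 byte), so it starts at byte offset 1 and occupies 2 bytes.
Bytes at offsets 1..2: 38 68.
Little-endian stores the least-significant byte at the lowest address.
Reassemble most-significant byte first: 68 38 → 0x6838.
0x6838 = 26680.

26680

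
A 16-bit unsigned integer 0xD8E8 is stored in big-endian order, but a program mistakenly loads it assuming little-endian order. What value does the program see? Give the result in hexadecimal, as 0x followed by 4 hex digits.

Stored big-endian, the bytes at ascending addresses are D8 E8.
Read back as little-endian, the first byte is least significant, giving 0xE8D8.

0xE8D8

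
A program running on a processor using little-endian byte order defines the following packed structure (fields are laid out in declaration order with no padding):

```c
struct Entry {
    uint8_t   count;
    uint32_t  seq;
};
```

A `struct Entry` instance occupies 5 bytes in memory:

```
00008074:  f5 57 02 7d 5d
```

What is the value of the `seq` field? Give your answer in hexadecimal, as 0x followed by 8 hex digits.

`seq` follows `count` (1 byte), so it starts at byte offset 1 and occupies 4 bytes.
Bytes at offsets 1..4: 57 02 7D 5D.
Little-endian stores the least-significant byte at the lowest address.
Reassemble most-significant byte first: 5D 7D 02 57 → 0x5D7D0257.

0x5D7D0257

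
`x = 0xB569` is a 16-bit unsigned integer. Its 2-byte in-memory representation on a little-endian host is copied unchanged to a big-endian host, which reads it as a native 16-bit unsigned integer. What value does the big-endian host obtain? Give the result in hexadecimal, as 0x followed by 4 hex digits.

Stored little-endian, the bytes at ascending addresses are 69 B5.
Read back as big-endian, the last byte is least significant, giving 0x69B5.

0x69B5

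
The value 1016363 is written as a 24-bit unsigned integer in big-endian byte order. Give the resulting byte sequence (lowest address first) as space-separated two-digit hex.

1016363 in hexadecimal, padded to 24 bits, is 0x0F822B.
Split into bytes (most-significant first): 0F 82 2B.
In big-endian order the high byte comes first in memory.
So the memory order matches the most-significant-first order: 0F 82 2B.

0F 82 2B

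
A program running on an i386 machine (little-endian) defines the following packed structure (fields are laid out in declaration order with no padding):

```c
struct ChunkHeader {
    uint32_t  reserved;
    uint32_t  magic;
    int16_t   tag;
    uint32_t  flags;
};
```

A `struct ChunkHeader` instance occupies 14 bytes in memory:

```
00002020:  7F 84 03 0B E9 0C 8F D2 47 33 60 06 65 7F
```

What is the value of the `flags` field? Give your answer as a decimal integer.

`flags` follows `reserved` (4 B), `magic` (4 B), `tag` (2 B), so it starts at offset 4 + 4 + 2 = 10 and occupies 4 bytes.
Bytes at offsets 10..13: 60 06 65 7F.
Little-endian stores the least-significant byte at the lowest address.
Reassemble most-significant byte first: 7F 65 06 60 → 0x7F650660.
0x7F650660 = 2137327200.

2137327200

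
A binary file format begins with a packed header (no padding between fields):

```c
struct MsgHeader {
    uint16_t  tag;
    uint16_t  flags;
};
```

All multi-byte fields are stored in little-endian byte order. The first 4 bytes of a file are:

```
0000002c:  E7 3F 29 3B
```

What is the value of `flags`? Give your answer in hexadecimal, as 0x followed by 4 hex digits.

0x3B29

`flags` follows `tag` (2 bytes), so it starts at byte offset 2 and occupies 2 bytes.
Bytes at offsets 2..3: 29 3B.
Little-endian stores the least-significant byte at the lowest address.
Reassemble most-significant byte first: 3B 29 → 0x3B29.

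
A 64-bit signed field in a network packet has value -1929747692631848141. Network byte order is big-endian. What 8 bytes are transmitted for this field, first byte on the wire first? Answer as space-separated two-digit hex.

E5 38 28 B2 A2 8C 8B 33

Two's complement of -1929747692631848141 in 64 bits: 1929747692631848141 = 0x1AC7D74D5D7374CD; invert → 0xE53828B2A28C8B32; add 1 → 0xE53828B2A28C8B33.
Split into bytes (most-significant first): E5 38 28 B2 A2 8C 8B 33.
In big-endian order the high byte comes first in memory.
So the memory order matches the most-significant-first order: E5 38 28 B2 A2 8C 8B 33.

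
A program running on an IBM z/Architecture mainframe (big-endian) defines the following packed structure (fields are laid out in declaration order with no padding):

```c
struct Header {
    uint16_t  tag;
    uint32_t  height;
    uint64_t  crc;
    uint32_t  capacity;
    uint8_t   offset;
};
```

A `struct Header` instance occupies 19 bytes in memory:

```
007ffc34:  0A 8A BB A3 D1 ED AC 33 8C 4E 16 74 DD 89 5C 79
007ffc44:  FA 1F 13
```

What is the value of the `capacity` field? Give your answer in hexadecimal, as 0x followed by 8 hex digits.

`capacity` follows `tag` (2 B), `height` (4 B), `crc` (8 B), so it starts at offset 2 + 4 + 8 = 14 and occupies 4 bytes.
Bytes at offsets 14..17: 5C 79 FA 1F.
Big-endian stores the most-significant byte at the lowest address.
The bytes are already most-significant first: 0x5C79FA1F.

0x5C79FA1F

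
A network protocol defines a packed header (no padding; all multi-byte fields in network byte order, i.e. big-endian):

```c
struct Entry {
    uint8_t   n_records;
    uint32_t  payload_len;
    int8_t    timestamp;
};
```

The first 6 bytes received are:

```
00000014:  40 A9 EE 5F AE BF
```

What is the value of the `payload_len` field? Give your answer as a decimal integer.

`payload_len` follows `n_records` (1 byte), so it starts at byte offset 1 and occupies 4 bytes.
Bytes at offsets 1..4: A9 EE 5F AE.
Big-endian stores the most-significant byte at the lowest address.
The bytes are already most-significant first: 0xA9EE5FAE.
0xA9EE5FAE = 2850971566.

2850971566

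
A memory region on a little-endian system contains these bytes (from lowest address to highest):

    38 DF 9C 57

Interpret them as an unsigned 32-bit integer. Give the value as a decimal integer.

Little-endian: lowest address holds the least-significant byte.
Reassemble most-significant byte first: 57 9C DF 38 → 0x579CDF38.
0x579CDF38 = 1469898552.

1469898552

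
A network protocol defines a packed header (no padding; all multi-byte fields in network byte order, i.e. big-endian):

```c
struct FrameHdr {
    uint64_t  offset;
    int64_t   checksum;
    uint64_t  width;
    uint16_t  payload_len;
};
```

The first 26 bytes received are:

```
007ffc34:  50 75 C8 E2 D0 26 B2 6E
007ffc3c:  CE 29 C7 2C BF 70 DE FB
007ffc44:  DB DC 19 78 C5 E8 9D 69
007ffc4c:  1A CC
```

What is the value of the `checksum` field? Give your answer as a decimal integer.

`checksum` follows `offset` (8 bytes), so it starts at byte offset 8 and occupies 8 bytes.
Bytes at offsets 8..15: CE 29 C7 2C BF 70 DE FB.
Big-endian: lowest address holds the most-significant byte.
The bytes are already most-significant first: 0xCE29C72CBF70DEFB.
Top bit is set, so as a signed 64-bit value this is 0xCE29C72CBF70DEFB − 2^64 = -3591120232846926085.

-3591120232846926085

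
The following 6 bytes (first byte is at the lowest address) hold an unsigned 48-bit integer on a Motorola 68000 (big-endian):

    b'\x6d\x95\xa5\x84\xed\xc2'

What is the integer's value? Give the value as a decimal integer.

Big-endian: lowest address holds the most-significant byte.
The bytes are already most-significant first: 0x6D95A584EDC2.
0x6D95A584EDC2 = 120489494506946.

120489494506946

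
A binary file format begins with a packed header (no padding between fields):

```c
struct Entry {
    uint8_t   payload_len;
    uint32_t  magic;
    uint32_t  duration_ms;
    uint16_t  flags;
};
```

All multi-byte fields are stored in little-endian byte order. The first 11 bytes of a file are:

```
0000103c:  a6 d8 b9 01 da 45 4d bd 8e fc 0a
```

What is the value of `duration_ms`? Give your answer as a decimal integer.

`duration_ms` follows `payload_len` (1 B), `magic` (4 B), so it starts at offset 1 + 4 = 5 and occupies 4 bytes.
Bytes at offsets 5..8: 45 4D BD 8E.
In little-endian order the low byte comes first in memory.
Reassemble most-significant byte first: 8E BD 4D 45 → 0x8EBD4D45.
0x8EBD4D45 = 2394770757.

2394770757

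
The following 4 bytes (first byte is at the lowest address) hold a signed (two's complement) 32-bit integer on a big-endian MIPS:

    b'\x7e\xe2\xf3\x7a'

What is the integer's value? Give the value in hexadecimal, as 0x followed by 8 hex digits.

In big-endian order the high byte comes first in memory.
The bytes are already most-significant first: 0x7EE2F37A.

0x7EE2F37A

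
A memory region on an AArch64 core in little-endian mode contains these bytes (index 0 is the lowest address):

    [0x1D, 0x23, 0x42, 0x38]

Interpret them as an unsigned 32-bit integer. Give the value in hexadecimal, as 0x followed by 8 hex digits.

0x3842231D

In little-endian order the low byte comes first in memory.
Reassemble most-significant byte first: 38 42 23 1D → 0x3842231D.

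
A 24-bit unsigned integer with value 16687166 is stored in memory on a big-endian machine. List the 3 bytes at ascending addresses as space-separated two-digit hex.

16687166 in hexadecimal, padded to 24 bits, is 0xFEA03E.
Split into bytes (most-significant first): FE A0 3E.
In big-endian order the high byte comes first in memory.
So the memory order matches the most-significant-first order: FE A0 3E.

FE A0 3E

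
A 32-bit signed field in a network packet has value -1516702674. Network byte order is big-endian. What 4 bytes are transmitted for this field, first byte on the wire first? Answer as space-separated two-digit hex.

Two's complement of -1516702674 in 32 bits: 1516702674 = 0x5A670BD2; invert → 0xA598F42D; add 1 → 0xA598F42E.
Split into bytes (most-significant first): A5 98 F4 2E.
Big-endian: lowest address holds the most-significant byte.
So the memory order matches the most-significant-first order: A5 98 F4 2E.

A5 98 F4 2E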